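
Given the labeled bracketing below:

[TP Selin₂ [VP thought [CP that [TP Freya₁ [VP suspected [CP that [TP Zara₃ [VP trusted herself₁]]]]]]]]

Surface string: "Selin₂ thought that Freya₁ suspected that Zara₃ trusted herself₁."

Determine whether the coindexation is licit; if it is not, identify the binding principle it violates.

The two coindexed NPs are *Freya₁* and *herself₁*.
*herself₁* is an anaphor. Principle A requires it to be bound within its binding domain — the embedded TP, whose subject is Zara₃.
Within that domain it is c-commanded by *Zara₃*, which does not share its index.
*Freya₁* does c-command the anaphor, but from outside its binding domain.
The anaphor is unbound in its domain → Principle A violation.

Principle A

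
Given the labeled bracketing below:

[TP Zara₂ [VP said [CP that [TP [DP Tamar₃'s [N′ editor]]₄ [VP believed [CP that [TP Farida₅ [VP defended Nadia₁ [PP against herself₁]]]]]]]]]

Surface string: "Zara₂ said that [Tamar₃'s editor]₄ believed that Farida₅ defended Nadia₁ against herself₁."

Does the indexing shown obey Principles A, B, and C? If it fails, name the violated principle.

grammatical

The two coindexed NPs are *Nadia₁* and *herself₁*.
*herself₁* is an anaphor; its binding domain is the embedded TP, whose subject is Farida₅. *Nadia₁* c-commands it within that domain and shares its index, so Principle A is satisfied.
*Nadia₁* is an R-expression; *herself₁* does not c-command it, and no other NP shares its index, so Principle C is satisfied.
All principles are respected.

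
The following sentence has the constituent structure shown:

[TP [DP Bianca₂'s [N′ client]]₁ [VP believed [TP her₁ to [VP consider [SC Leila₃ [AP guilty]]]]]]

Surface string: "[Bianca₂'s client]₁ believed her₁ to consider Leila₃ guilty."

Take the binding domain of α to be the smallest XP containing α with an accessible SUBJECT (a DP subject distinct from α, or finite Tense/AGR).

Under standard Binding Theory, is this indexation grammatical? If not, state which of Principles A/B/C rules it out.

The two coindexed NPs are *[Bianca₂'s client]₁* and *her₁*.
*her₁* is a pronoun. Its binding domain is the matrix TP, whose subject is [Bianca₂'s client]₁.
*[Bianca₂'s client]₁* c-commands it within that domain and carries the same index.
The pronoun is locally bound → Principle B violation.

Principle B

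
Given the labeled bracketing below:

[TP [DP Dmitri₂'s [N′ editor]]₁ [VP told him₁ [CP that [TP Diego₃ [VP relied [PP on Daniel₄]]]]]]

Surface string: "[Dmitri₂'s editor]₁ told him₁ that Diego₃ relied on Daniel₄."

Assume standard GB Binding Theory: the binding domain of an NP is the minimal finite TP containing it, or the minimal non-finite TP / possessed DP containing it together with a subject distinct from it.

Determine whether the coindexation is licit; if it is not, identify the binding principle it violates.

Principle B

The two coindexed NPs are *[Dmitri₂'s editor]₁* and *him₁*.
*him₁* is a pronoun. Its binding domain is the matrix TP, whose subject is [Dmitri₂'s editor]₁.
*[Dmitri₂'s editor]₁* c-commands it within that domain and carries the same index.
The pronoun is locally bound → Principle B violation.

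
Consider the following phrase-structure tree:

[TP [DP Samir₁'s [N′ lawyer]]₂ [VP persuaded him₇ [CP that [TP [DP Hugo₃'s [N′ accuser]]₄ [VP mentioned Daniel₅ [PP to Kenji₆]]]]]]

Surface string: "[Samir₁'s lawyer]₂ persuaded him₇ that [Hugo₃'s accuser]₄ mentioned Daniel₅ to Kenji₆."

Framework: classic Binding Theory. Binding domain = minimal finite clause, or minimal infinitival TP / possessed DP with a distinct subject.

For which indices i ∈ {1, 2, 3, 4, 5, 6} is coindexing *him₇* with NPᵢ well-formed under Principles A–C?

{1}

*him* is a pronoun, so Principle B applies: it must be free in its binding domain.
Binding domain of *him₇*: the matrix TP, whose subject is [Samir₁'s lawyer]₂.
*Samir₁* and the pronoun do not c-command one another → neither Principle B nor Principle C is at stake; coindexation permitted.
*[Samir₁'s lawyer]₂* c-commands the pronoun within its binding domain → coindexation would violate Principle B.
*Hugo₃*: the pronoun c-commands this R-expression → coindexation would violate Principle C on *Hugo₃*.
*[Hugo₃'s accuser]₄*: the pronoun c-commands this R-expression → coindexation would violate Principle C on *[Hugo₃'s accuser]₄*.
*Daniel₅*: the pronoun c-commands this R-expression → coindexation would violate Principle C on *Daniel₅*.
*Kenji₆*: the pronoun c-commands this R-expression → coindexation would violate Principle C on *Kenji₆*.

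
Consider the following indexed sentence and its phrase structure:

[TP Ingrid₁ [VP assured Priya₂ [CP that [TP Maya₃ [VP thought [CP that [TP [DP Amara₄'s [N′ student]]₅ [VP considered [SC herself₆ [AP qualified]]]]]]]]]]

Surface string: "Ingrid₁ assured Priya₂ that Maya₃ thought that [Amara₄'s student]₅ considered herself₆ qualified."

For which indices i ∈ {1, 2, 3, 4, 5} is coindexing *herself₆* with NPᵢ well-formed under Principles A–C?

*herself* is an anaphor, so Principle A applies: it must be bound in its binding domain.
Binding domain of *herself₆*: the embedded TP, whose subject is [Amara₄'s student]₅.
*Ingrid₁* c-commands the anaphor but is outside its binding domain → cannot satisfy Principle A.
*Priya₂* c-commands the anaphor but is outside its binding domain → cannot satisfy Principle A.
*Maya₃* c-commands the anaphor but is outside its binding domain → cannot satisfy Principle A.
*Amara₄* does not c-command the anaphor → cannot bind it.
*[Amara₄'s student]₅* c-commands the anaphor within its binding domain → licit binder.

{5}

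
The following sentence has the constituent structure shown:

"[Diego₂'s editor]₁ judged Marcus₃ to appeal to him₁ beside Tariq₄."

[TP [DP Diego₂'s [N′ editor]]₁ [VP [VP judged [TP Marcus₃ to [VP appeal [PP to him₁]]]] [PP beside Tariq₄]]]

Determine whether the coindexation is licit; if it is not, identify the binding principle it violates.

grammatical

The two coindexed NPs are *[Diego₂'s editor]₁* and *him₁*.
*him₁* is a pronoun; its binding domain is the embedded TP, whose subject is Marcus₃. Within that domain it is c-commanded only by *Marcus₃*, which carries a different index — the pronoun is free locally, so Principle B holds.
*[Diego₂'s editor]₁* is an R-expression; *him₁* does not c-command it, and no other NP shares its index, so Principle C is satisfied.
All principles are respected.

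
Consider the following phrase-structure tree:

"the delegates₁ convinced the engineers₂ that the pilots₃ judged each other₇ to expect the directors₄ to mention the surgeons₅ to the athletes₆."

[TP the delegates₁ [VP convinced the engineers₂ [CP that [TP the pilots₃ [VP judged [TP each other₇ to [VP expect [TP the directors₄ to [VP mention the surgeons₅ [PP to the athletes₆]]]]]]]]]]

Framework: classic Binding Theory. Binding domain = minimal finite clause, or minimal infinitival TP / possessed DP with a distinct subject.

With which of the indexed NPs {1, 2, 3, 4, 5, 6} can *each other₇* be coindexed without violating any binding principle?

{3}

*each other* is an anaphor, so Principle A applies: it must be bound in its binding domain.
Binding domain of *each other₇*: the embedded TP, whose subject is the pilots₃.
*the delegates₁* c-commands the anaphor but is outside its binding domain → cannot satisfy Principle A.
*the engineers₂* c-commands the anaphor but is outside its binding domain → cannot satisfy Principle A.
*the pilots₃* c-commands the anaphor within its binding domain → licit binder.
*the directors₄* does not c-command the anaphor → cannot bind it.
*the surgeons₅* does not c-command the anaphor → cannot bind it.
*the athletes₆* does not c-command the anaphor → cannot bind it.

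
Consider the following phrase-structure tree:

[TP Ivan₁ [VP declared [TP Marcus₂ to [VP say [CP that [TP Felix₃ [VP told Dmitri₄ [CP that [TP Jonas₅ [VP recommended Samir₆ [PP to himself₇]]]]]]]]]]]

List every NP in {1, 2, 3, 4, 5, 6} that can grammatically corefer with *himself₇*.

*himself* is an anaphor, so Principle A applies: it must be bound in its binding domain.
Binding domain of *himself₇*: the embedded TP, whose subject is Jonas₅.
*Ivan₁* c-commands the anaphor but is outside its binding domain → cannot satisfy Principle A.
*Marcus₂* c-commands the anaphor but is outside its binding domain → cannot satisfy Principle A.
*Felix₃* c-commands the anaphor but is outside its binding domain → cannot satisfy Principle A.
*Dmitri₄* c-commands the anaphor but is outside its binding domain → cannot satisfy Principle A.
*Jonas₅* c-commands the anaphor within its binding domain → licit binder.
*Samir₆* c-commands the anaphor within its binding domain → licit binder.

{5, 6}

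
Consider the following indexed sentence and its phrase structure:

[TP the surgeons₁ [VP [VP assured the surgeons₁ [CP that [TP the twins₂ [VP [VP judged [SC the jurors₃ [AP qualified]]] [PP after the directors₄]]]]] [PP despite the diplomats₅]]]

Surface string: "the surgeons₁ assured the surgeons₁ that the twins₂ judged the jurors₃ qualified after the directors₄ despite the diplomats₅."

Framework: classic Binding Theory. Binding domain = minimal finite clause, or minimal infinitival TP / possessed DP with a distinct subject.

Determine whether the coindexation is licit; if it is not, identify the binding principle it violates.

Principle C

The two coindexed NPs are *the surgeons₁* (the lower occurrence) and *the surgeons₁* (the higher occurrence).
*the surgeons₁* (the lower occurrence) is an R-expression. Principle C requires it to be free everywhere.
*the surgeons₁* (the higher occurrence) c-commands it and carries the same index.
The R-expression is bound → Principle C violation.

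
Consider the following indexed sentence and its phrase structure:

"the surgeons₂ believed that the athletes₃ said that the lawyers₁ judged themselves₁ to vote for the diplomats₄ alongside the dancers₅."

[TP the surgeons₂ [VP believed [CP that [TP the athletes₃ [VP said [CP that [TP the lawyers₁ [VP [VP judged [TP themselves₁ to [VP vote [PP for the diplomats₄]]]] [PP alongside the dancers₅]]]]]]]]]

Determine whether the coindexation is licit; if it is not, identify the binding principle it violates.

grammatical

The two coindexed NPs are *the lawyers₁* and *themselves₁*.
*themselves₁* is an anaphor; its binding domain is the embedded TP, whose subject is the lawyers₁. *the lawyers₁* c-commands it within that domain and shares its index, so Principle A is satisfied.
*the lawyers₁* is an R-expression; *themselves₁* does not c-command it, and no other NP shares its index, so Principle C is satisfied.
All principles are respected.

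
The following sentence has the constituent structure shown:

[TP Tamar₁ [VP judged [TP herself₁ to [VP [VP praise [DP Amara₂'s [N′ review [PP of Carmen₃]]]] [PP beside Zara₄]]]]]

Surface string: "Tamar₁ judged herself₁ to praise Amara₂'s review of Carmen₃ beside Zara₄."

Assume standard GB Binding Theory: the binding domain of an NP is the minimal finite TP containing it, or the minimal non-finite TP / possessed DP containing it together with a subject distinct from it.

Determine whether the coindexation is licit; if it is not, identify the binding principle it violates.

grammatical

The two coindexed NPs are *Tamar₁* and *herself₁*.
*herself₁* is an anaphor; its binding domain is the matrix TP, whose subject is Tamar₁. *Tamar₁* c-commands it within that domain and shares its index, so Principle A is satisfied.
*Tamar₁* is an R-expression; *herself₁* does not c-command it, and no other NP shares its index, so Principle C is satisfied.
All principles are respected.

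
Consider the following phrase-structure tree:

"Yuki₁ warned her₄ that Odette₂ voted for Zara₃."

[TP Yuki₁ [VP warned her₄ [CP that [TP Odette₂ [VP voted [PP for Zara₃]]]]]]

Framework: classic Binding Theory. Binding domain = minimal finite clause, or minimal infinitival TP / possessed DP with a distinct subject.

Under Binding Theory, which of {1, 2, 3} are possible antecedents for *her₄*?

none

*her* is a pronoun, so Principle B applies: it must be free in its binding domain.
Binding domain of *her₄*: the matrix TP, whose subject is Yuki₁.
*Yuki₁* c-commands the pronoun within its binding domain → coindexation would violate Principle B.
*Odette₂*: the pronoun c-commands this R-expression → coindexation would violate Principle C on *Odette₂*.
*Zara₃*: the pronoun c-commands this R-expression → coindexation would violate Principle C on *Zara₃*.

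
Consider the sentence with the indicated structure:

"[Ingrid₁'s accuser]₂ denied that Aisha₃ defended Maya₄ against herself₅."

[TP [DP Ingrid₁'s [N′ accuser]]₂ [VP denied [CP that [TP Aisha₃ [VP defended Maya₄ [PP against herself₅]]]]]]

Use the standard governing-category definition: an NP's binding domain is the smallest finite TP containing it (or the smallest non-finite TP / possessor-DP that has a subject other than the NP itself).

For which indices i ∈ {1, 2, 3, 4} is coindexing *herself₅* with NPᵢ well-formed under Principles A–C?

{3, 4}

*herself* is an anaphor, so Principle A applies: it must be bound in its binding domain.
Binding domain of *herself₅*: the embedded TP, whose subject is Aisha₃.
*Ingrid₁* does not c-command the anaphor → cannot bind it.
*[Ingrid₁'s accuser]₂* c-commands the anaphor but is outside its binding domain → cannot satisfy Principle A.
*Aisha₃* c-commands the anaphor within its binding domain → licit binder.
*Maya₄* c-commands the anaphor within its binding domain → licit binder.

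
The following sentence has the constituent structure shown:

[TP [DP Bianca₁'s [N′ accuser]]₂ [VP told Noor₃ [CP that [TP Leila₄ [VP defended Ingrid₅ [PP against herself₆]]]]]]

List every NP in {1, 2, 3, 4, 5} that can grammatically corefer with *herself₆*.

{4, 5}

*herself* is an anaphor, so Principle A applies: it must be bound in its binding domain.
Binding domain of *herself₆*: the embedded TP, whose subject is Leila₄.
*Bianca₁* does not c-command the anaphor → cannot bind it.
*[Bianca₁'s accuser]₂* c-commands the anaphor but is outside its binding domain → cannot satisfy Principle A.
*Noor₃* c-commands the anaphor but is outside its binding domain → cannot satisfy Principle A.
*Leila₄* c-commands the anaphor within its binding domain → licit binder.
*Ingrid₅* c-commands the anaphor within its binding domain → licit binder.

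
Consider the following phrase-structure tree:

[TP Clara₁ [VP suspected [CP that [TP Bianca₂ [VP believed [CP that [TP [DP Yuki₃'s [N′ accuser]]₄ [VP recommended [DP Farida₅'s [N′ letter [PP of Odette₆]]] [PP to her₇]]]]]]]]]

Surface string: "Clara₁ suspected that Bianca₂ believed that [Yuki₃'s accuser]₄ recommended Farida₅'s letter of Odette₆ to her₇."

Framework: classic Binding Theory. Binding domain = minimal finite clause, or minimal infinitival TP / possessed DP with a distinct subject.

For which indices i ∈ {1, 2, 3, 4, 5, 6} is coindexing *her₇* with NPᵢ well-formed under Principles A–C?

*her* is a pronoun, so Principle B applies: it must be free in its binding domain.
Binding domain of *her₇*: the embedded TP, whose subject is [Yuki₃'s accuser]₄.
*Clara₁* c-commands the pronoun but from outside its binding domain, and is not c-commanded by it → coindexation permitted.
*Bianca₂* c-commands the pronoun but from outside its binding domain, and is not c-commanded by it → coindexation permitted.
*Yuki₃* and the pronoun do not c-command one another → neither Principle B nor Principle C is at stake; coindexation permitted.
*[Yuki₃'s accuser]₄* c-commands the pronoun within its binding domain → coindexation would violate Principle B.
*Farida₅* and the pronoun do not c-command one another → neither Principle B nor Principle C is at stake; coindexation permitted.
*Odette₆* and the pronoun do not c-command one another → neither Principle B nor Principle C is at stake; coindexation permitted.

{1, 2, 3, 5, 6}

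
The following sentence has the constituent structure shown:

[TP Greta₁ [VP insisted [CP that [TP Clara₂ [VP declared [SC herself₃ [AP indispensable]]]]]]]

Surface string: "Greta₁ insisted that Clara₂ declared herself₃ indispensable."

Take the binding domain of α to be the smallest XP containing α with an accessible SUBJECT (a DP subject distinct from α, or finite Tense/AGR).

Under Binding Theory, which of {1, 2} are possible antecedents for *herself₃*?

{2}

*herself* is an anaphor, so Principle A applies: it must be bound in its binding domain.
Binding domain of *herself₃*: the embedded TP, whose subject is Clara₂.
*Greta₁* c-commands the anaphor but is outside its binding domain → cannot satisfy Principle A.
*Clara₂* c-commands the anaphor within its binding domain → licit binder.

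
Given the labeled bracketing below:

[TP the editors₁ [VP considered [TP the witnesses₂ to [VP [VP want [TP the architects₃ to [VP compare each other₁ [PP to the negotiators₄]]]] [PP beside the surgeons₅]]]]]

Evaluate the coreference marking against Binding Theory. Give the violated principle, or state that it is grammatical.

The two coindexed NPs are *the editors₁* and *each other₁*.
*each other₁* is an anaphor. Principle A requires it to be bound within its binding domain — the embedded TP, whose subject is the architects₃.
Within that domain it is c-commanded by *the architects₃*, which does not share its index.
*the editors₁* does c-command the anaphor, but from outside its binding domain.
The anaphor is unbound in its domain → Principle A violation.

Principle A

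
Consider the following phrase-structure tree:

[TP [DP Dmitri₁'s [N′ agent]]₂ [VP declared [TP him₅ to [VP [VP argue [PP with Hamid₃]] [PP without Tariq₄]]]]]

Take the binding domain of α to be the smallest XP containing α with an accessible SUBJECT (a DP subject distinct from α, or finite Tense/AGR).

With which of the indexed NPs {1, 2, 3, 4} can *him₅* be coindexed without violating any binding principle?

{1}

*him* is a pronoun, so Principle B applies: it must be free in its binding domain.
Binding domain of *him₅*: the matrix TP, whose subject is [Dmitri₁'s agent]₂.
*Dmitri₁* and the pronoun do not c-command one another → neither Principle B nor Principle C is at stake; coindexation permitted.
*[Dmitri₁'s agent]₂* c-commands the pronoun within its binding domain → coindexation would violate Principle B.
*Hamid₃*: the pronoun c-commands this R-expression → coindexation would violate Principle C on *Hamid₃*.
*Tariq₄*: the pronoun c-commands this R-expression → coindexation would violate Principle C on *Tariq₄*.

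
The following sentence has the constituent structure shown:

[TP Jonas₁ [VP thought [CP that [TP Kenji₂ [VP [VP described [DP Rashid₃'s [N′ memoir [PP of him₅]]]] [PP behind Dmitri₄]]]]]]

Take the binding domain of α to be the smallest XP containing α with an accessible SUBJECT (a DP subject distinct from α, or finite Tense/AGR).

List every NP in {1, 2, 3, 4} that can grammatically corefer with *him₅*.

{1, 2, 4}

*him* is a pronoun, so Principle B applies: it must be free in its binding domain.
Binding domain of *him₅*: the possessed DP, whose subject is Rashid₃.
*Jonas₁* c-commands the pronoun but from outside its binding domain, and is not c-commanded by it → coindexation permitted.
*Kenji₂* c-commands the pronoun but from outside its binding domain, and is not c-commanded by it → coindexation permitted.
*Rashid₃* c-commands the pronoun within its binding domain → coindexation would violate Principle B.
*Dmitri₄* and the pronoun do not c-command one another → neither Principle B nor Principle C is at stake; coindexation permitted.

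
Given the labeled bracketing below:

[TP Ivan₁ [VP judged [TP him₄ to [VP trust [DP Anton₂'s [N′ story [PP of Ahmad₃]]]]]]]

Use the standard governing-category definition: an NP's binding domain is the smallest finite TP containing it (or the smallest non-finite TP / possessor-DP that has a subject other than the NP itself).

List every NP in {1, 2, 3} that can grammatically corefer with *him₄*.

*him* is a pronoun, so Principle B applies: it must be free in its binding domain.
Binding domain of *him₄*: the matrix TP, whose subject is Ivan₁.
*Ivan₁* c-commands the pronoun within its binding domain → coindexation would violate Principle B.
*Anton₂*: the pronoun c-commands this R-expression → coindexation would violate Principle C on *Anton₂*.
*Ahmad₃*: the pronoun c-commands this R-expression → coindexation would violate Principle C on *Ahmad₃*.

none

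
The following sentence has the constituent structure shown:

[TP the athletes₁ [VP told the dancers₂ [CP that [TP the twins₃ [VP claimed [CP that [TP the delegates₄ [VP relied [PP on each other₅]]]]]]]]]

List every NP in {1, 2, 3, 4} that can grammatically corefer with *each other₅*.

{4}

*each other* is an anaphor, so Principle A applies: it must be bound in its binding domain.
Binding domain of *each other₅*: the embedded TP, whose subject is the delegates₄.
*the athletes₁* c-commands the anaphor but is outside its binding domain → cannot satisfy Principle A.
*the dancers₂* c-commands the anaphor but is outside its binding domain → cannot satisfy Principle A.
*the twins₃* c-commands the anaphor but is outside its binding domain → cannot satisfy Principle A.
*the delegates₄* c-commands the anaphor within its binding domain → licit binder.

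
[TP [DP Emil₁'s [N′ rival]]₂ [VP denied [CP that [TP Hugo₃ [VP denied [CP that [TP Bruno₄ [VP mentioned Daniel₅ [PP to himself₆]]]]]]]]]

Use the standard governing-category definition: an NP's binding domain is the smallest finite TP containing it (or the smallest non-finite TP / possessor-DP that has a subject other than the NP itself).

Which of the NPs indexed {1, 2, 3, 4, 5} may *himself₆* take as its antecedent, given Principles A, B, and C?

{4, 5}

*himself* is an anaphor, so Principle A applies: it must be bound in its binding domain.
Binding domain of *himself₆*: the embedded TP, whose subject is Bruno₄.
*Emil₁* does not c-command the anaphor → cannot bind it.
*[Emil₁'s rival]₂* c-commands the anaphor but is outside its binding domain → cannot satisfy Principle A.
*Hugo₃* c-commands the anaphor but is outside its binding domain → cannot satisfy Principle A.
*Bruno₄* c-commands the anaphor within its binding domain → licit binder.
*Daniel₅* c-commands the anaphor within its binding domain → licit binder.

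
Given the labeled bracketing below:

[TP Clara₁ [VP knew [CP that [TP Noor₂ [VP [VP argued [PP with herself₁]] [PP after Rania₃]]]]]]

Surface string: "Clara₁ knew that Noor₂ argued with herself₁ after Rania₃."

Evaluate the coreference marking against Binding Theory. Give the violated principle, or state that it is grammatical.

The two coindexed NPs are *Clara₁* and *herself₁*.
*herself₁* is an anaphor. Principle A requires it to be bound within its binding domain — the embedded TP, whose subject is Noor₂.
Within that domain it is c-commanded by *Noor₂*, which does not share its index.
*Clara₁* does c-command the anaphor, but from outside its binding domain.
The anaphor is unbound in its domain → Principle A violation.

Principle A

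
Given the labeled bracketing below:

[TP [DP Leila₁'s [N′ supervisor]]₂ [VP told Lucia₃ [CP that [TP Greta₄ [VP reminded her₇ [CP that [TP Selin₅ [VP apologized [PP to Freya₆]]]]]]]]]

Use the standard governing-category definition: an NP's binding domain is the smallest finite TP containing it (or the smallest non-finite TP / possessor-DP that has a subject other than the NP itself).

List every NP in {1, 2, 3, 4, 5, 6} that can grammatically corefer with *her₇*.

*her* is a pronoun, so Principle B applies: it must be free in its binding domain.
Binding domain of *her₇*: the embedded TP, whose subject is Greta₄.
*Leila₁* and the pronoun do not c-command one another → neither Principle B nor Principle C is at stake; coindexation permitted.
*[Leila₁'s supervisor]₂* c-commands the pronoun but from outside its binding domain, and is not c-commanded by it → coindexation permitted.
*Lucia₃* c-commands the pronoun but from outside its binding domain, and is not c-commanded by it → coindexation permitted.
*Greta₄* c-commands the pronoun within its binding domain → coindexation would violate Principle B.
*Selin₅*: the pronoun c-commands this R-expression → coindexation would violate Principle C on *Selin₅*.
*Freya₆*: the pronoun c-commands this R-expression → coindexation would violate Principle C on *Freya₆*.

{1, 2, 3}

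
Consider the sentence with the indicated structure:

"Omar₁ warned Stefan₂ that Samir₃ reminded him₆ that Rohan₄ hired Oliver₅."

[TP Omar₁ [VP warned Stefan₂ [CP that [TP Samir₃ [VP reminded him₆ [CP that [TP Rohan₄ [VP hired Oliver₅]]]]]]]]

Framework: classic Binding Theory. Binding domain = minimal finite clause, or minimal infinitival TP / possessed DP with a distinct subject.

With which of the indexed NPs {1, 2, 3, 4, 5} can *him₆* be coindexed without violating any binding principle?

{1, 2}

*him* is a pronoun, so Principle B applies: it must be free in its binding domain.
Binding domain of *him₆*: the embedded TP, whose subject is Samir₃.
*Omar₁* c-commands the pronoun but from outside its binding domain, and is not c-commanded by it → coindexation permitted.
*Stefan₂* c-commands the pronoun but from outside its binding domain, and is not c-commanded by it → coindexation permitted.
*Samir₃* c-commands the pronoun within its binding domain → coindexation would violate Principle B.
*Rohan₄*: the pronoun c-commands this R-expression → coindexation would violate Principle C on *Rohan₄*.
*Oliver₅*: the pronoun c-commands this R-expression → coindexation would violate Principle C on *Oliver₅*.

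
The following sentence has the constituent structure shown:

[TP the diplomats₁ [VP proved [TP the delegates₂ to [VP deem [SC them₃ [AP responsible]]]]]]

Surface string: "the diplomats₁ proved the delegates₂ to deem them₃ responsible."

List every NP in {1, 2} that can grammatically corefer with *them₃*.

{1}

*them* is a pronoun, so Principle B applies: it must be free in its binding domain.
Binding domain of *them₃*: the embedded TP, whose subject is the delegates₂.
*the diplomats₁* c-commands the pronoun but from outside its binding domain, and is not c-commanded by it → coindexation permitted.
*the delegates₂* c-commands the pronoun within its binding domain → coindexation would violate Principle B.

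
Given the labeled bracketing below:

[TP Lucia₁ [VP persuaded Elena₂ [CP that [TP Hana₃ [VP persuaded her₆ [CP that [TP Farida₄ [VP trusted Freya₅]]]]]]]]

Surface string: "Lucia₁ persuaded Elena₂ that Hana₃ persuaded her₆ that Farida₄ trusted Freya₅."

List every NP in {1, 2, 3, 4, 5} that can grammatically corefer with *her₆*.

{1, 2}

*her* is a pronoun, so Principle B applies: it must be free in its binding domain.
Binding domain of *her₆*: the embedded TP, whose subject is Hana₃.
*Lucia₁* c-commands the pronoun but from outside its binding domain, and is not c-commanded by it → coindexation permitted.
*Elena₂* c-commands the pronoun but from outside its binding domain, and is not c-commanded by it → coindexation permitted.
*Hana₃* c-commands the pronoun within its binding domain → coindexation would violate Principle B.
*Farida₄*: the pronoun c-commands this R-expression → coindexation would violate Principle C on *Farida₄*.
*Freya₅*: the pronoun c-commands this R-expression → coindexation would violate Principle C on *Freya₅*.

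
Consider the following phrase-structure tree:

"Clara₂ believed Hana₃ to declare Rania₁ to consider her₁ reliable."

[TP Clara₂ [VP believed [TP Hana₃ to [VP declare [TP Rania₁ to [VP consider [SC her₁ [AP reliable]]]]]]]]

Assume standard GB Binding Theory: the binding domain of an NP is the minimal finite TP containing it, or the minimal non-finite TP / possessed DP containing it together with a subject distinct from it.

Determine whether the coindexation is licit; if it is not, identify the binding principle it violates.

The two coindexed NPs are *Rania₁* and *her₁*.
*her₁* is a pronoun. Its binding domain is the embedded TP, whose subject is Rania₁.
*Rania₁* c-commands it within that domain and carries the same index.
The pronoun is locally bound → Principle B violation.

Principle B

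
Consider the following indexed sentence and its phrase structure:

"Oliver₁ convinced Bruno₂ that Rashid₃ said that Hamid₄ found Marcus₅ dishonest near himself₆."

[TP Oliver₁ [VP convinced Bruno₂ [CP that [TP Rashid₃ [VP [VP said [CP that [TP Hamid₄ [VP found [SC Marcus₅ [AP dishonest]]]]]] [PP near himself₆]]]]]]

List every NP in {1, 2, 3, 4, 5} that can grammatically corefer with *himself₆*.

*himself* is an anaphor, so Principle A applies: it must be bound in its binding domain.
Binding domain of *himself₆*: the embedded TP, whose subject is Rashid₃.
*Oliver₁* c-commands the anaphor but is outside its binding domain → cannot satisfy Principle A.
*Bruno₂* c-commands the anaphor but is outside its binding domain → cannot satisfy Principle A.
*Rashid₃* c-commands the anaphor within its binding domain → licit binder.
*Hamid₄* does not c-command the anaphor → cannot bind it.
*Marcus₅* does not c-command the anaphor → cannot bind it.

{3}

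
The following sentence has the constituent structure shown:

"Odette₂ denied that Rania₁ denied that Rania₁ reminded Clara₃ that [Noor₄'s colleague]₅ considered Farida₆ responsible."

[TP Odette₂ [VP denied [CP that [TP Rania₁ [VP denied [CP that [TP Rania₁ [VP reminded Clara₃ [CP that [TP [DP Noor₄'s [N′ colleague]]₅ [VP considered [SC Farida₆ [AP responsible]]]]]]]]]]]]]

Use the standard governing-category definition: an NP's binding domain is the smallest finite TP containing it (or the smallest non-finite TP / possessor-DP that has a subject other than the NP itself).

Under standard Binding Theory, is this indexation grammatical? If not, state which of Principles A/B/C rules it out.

The two coindexed NPs are *Rania₁* (the lower occurrence) and *Rania₁* (the higher occurrence).
*Rania₁* (the lower occurrence) is an R-expression. Principle C requires it to be free everywhere.
*Rania₁* (the higher occurrence) c-commands it and carries the same index.
The R-expression is bound → Principle C violation.

Principle C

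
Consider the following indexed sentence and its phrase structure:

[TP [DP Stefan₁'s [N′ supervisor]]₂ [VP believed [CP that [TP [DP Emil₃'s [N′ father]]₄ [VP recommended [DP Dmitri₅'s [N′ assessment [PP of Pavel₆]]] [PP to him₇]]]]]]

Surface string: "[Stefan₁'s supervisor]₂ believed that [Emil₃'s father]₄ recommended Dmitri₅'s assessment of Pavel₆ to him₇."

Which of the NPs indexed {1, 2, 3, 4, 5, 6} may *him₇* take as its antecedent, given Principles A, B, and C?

{1, 2, 3, 5, 6}

*him* is a pronoun, so Principle B applies: it must be free in its binding domain.
Binding domain of *him₇*: the embedded TP, whose subject is [Emil₃'s father]₄.
*Stefan₁* and the pronoun do not c-command one another → neither Principle B nor Principle C is at stake; coindexation permitted.
*[Stefan₁'s supervisor]₂* c-commands the pronoun but from outside its binding domain, and is not c-commanded by it → coindexation permitted.
*Emil₃* and the pronoun do not c-command one another → neither Principle B nor Principle C is at stake; coindexation permitted.
*[Emil₃'s father]₄* c-commands the pronoun within its binding domain → coindexation would violate Principle B.
*Dmitri₅* and the pronoun do not c-command one another → neither Principle B nor Principle C is at stake; coindexation permitted.
*Pavel₆* and the pronoun do not c-command one another → neither Principle B nor Principle C is at stake; coindexation permitted.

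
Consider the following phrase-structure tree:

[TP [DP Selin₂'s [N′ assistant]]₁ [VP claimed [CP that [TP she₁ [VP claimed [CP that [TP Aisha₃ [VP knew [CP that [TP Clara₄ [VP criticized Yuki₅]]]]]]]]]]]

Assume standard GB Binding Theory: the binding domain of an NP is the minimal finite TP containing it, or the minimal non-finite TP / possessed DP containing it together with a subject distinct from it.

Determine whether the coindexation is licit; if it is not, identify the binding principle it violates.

grammatical

The two coindexed NPs are *[Selin₂'s assistant]₁* and *she₁*.
*she₁* is a pronoun; nothing c-commands it within its binding domain (the embedded TP.), so Principle B holds trivially.
*[Selin₂'s assistant]₁* is an R-expression; *she₁* does not c-command it, and no other NP shares its index, so Principle C is satisfied.
All principles are respected.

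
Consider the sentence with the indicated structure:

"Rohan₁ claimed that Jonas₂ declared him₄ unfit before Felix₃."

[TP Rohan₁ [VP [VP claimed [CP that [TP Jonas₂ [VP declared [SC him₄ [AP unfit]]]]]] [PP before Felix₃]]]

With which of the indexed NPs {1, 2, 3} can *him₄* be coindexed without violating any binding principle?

{1, 3}

*him* is a pronoun, so Principle B applies: it must be free in its binding domain.
Binding domain of *him₄*: the embedded TP, whose subject is Jonas₂.
*Rohan₁* c-commands the pronoun but from outside its binding domain, and is not c-commanded by it → coindexation permitted.
*Jonas₂* c-commands the pronoun within its binding domain → coindexation would violate Principle B.
*Felix₃* and the pronoun do not c-command one another → neither Principle B nor Principle C is at stake; coindexation permitted.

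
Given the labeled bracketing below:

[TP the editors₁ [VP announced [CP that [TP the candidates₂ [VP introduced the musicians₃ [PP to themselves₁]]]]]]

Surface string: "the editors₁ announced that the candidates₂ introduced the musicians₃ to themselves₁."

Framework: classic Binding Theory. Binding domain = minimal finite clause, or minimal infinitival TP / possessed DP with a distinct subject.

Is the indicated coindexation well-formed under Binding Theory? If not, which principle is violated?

The two coindexed NPs are *the editors₁* and *themselves₁*.
*themselves₁* is an anaphor. Principle A requires it to be bound within its binding domain — the embedded TP, whose subject is the candidates₂.
Within that domain it is c-commanded by *the candidates₂*, *the musicians₃*, none of which share its index.
*the editors₁* does c-command the anaphor, but from outside its binding domain.
The anaphor is unbound in its domain → Principle A violation.

Principle A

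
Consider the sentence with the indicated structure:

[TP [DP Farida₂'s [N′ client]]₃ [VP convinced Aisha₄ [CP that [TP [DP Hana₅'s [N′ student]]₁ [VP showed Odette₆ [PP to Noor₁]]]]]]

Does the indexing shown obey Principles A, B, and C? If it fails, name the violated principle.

The two coindexed NPs are *[Hana₅'s student]₁* and *Noor₁*.
*Noor₁* is an R-expression. Principle C requires it to be free everywhere.
*[Hana₅'s student]₁* c-commands it and carries the same index.
The R-expression is bound → Principle C violation.

Principle C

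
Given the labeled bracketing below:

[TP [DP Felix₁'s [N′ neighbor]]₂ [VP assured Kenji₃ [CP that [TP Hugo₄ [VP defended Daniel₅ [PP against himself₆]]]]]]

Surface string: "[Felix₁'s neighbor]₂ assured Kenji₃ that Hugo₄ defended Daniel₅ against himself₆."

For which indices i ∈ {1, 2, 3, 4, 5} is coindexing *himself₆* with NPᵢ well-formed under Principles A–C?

{4, 5}

*himself* is an anaphor, so Principle A applies: it must be bound in its binding domain.
Binding domain of *himself₆*: the embedded TP, whose subject is Hugo₄.
*Felix₁* does not c-command the anaphor → cannot bind it.
*[Felix₁'s neighbor]₂* c-commands the anaphor but is outside its binding domain → cannot satisfy Principle A.
*Kenji₃* c-commands the anaphor but is outside its binding domain → cannot satisfy Principle A.
*Hugo₄* c-commands the anaphor within its binding domain → licit binder.
*Daniel₅* c-commands the anaphor within its binding domain → licit binder.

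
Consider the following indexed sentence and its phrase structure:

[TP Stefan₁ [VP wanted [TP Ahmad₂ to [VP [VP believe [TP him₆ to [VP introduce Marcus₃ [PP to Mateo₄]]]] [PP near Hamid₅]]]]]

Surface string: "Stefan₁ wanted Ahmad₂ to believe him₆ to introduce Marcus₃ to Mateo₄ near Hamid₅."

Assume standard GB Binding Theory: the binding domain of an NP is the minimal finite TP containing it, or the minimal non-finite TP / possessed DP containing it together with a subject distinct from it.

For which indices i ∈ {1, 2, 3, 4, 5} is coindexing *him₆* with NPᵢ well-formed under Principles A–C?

{1, 5}

*him* is a pronoun, so Principle B applies: it must be free in its binding domain.
Binding domain of *him₆*: the embedded TP, whose subject is Ahmad₂.
*Stefan₁* c-commands the pronoun but from outside its binding domain, and is not c-commanded by it → coindexation permitted.
*Ahmad₂* c-commands the pronoun within its binding domain → coindexation would violate Principle B.
*Marcus₃*: the pronoun c-commands this R-expression → coindexation would violate Principle C on *Marcus₃*.
*Mateo₄*: the pronoun c-commands this R-expression → coindexation would violate Principle C on *Mateo₄*.
*Hamid₅* and the pronoun do not c-command one another → neither Principle B nor Principle C is at stake; coindexation permitted.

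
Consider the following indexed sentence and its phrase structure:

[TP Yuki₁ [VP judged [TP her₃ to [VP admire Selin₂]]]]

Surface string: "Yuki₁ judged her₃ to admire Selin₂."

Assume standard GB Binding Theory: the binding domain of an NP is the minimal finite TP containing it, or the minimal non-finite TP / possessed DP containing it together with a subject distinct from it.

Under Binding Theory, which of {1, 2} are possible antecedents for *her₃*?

*her* is a pronoun, so Principle B applies: it must be free in its binding domain.
Binding domain of *her₃*: the matrix TP, whose subject is Yuki₁.
*Yuki₁* c-commands the pronoun within its binding domain → coindexation would violate Principle B.
*Selin₂*: the pronoun c-commands this R-expression → coindexation would violate Principle C on *Selin₂*.

none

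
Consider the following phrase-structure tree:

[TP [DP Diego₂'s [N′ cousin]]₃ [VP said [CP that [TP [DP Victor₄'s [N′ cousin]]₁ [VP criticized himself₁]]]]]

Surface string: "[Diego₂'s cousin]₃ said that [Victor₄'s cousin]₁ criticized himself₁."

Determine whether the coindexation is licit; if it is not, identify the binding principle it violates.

The two coindexed NPs are *[Victor₄'s cousin]₁* and *himself₁*.
*himself₁* is an anaphor; its binding domain is the embedded TP, whose subject is [Victor₄'s cousin]₁. *[Victor₄'s cousin]₁* c-commands it within that domain and shares its index, so Principle A is satisfied.
*[Victor₄'s cousin]₁* is an R-expression; *himself₁* does not c-command it, and no other NP shares its index, so Principle C is satisfied.
All principles are respected.

grammatical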